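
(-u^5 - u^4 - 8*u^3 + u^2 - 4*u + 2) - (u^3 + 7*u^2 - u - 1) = -u^5 - u^4 - 9*u^3 - 6*u^2 - 3*u + 3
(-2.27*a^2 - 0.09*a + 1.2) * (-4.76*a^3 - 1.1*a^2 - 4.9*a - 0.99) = 10.8052*a^5 + 2.9254*a^4 + 5.51*a^3 + 1.3683*a^2 - 5.7909*a - 1.188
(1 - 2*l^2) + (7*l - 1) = -2*l^2 + 7*l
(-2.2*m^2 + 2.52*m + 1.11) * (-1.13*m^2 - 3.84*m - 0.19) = 2.486*m^4 + 5.6004*m^3 - 10.5131*m^2 - 4.7412*m - 0.2109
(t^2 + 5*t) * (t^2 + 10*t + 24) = t^4 + 15*t^3 + 74*t^2 + 120*t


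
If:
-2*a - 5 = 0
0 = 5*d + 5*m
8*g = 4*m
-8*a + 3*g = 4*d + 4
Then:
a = -5/2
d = 32/11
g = -16/11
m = -32/11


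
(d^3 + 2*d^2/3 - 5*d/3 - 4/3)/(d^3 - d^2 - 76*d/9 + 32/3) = 3*(d^2 + 2*d + 1)/(3*d^2 + d - 24)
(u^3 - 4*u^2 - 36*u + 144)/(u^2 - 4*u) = u - 36/u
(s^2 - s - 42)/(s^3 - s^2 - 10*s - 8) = (-s^2 + s + 42)/(-s^3 + s^2 + 10*s + 8)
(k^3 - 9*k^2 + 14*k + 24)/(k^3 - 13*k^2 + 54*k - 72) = (k + 1)/(k - 3)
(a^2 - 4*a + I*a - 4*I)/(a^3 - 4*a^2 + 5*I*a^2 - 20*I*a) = (a + I)/(a*(a + 5*I))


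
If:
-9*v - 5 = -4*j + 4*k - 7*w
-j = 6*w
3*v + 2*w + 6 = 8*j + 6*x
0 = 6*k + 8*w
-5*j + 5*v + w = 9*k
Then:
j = -225/493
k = -50/493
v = -645/986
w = 75/986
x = 2577/1972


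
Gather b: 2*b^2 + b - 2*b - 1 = 2*b^2 - b - 1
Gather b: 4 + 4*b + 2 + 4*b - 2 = 8*b + 4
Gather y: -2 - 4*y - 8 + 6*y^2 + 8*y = 6*y^2 + 4*y - 10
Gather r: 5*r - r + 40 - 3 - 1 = 4*r + 36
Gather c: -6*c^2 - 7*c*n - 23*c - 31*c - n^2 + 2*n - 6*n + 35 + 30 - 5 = -6*c^2 + c*(-7*n - 54) - n^2 - 4*n + 60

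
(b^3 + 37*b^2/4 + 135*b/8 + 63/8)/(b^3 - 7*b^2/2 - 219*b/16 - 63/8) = 2*(2*b^2 + 17*b + 21)/(4*b^2 - 17*b - 42)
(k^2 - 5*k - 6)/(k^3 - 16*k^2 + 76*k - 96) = (k + 1)/(k^2 - 10*k + 16)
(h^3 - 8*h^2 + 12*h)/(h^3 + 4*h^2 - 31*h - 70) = h*(h^2 - 8*h + 12)/(h^3 + 4*h^2 - 31*h - 70)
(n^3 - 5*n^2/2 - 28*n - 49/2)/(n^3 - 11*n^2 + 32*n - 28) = (2*n^2 + 9*n + 7)/(2*(n^2 - 4*n + 4))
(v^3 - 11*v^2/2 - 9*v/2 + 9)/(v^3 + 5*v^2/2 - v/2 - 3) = (v - 6)/(v + 2)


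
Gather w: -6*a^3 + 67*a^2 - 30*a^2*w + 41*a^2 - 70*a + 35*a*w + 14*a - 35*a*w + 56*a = -6*a^3 - 30*a^2*w + 108*a^2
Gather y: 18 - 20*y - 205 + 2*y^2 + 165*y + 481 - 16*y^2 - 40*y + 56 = -14*y^2 + 105*y + 350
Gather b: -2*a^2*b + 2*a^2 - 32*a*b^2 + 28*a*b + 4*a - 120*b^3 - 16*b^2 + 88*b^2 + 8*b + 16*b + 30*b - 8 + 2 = 2*a^2 + 4*a - 120*b^3 + b^2*(72 - 32*a) + b*(-2*a^2 + 28*a + 54) - 6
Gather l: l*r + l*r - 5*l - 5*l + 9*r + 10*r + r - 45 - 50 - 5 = l*(2*r - 10) + 20*r - 100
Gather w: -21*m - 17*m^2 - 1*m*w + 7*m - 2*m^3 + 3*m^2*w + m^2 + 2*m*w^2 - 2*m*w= -2*m^3 - 16*m^2 + 2*m*w^2 - 14*m + w*(3*m^2 - 3*m)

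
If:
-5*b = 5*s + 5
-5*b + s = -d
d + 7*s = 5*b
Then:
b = -1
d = -5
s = 0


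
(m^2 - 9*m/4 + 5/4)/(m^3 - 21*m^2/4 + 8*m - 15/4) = 1/(m - 3)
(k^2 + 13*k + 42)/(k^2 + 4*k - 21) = (k + 6)/(k - 3)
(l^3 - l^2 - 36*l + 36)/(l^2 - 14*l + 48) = (l^2 + 5*l - 6)/(l - 8)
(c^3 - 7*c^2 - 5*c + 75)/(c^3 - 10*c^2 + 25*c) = (c + 3)/c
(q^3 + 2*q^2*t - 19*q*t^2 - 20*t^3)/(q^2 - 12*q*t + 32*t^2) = (q^2 + 6*q*t + 5*t^2)/(q - 8*t)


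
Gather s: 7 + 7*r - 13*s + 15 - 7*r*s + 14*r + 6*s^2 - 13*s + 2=21*r + 6*s^2 + s*(-7*r - 26) + 24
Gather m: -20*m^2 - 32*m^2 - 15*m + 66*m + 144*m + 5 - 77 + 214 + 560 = -52*m^2 + 195*m + 702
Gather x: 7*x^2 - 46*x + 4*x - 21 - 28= 7*x^2 - 42*x - 49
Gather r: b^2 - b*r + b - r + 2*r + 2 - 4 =b^2 + b + r*(1 - b) - 2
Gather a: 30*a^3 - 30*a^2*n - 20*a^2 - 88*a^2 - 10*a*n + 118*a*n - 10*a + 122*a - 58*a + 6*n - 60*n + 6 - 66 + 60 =30*a^3 + a^2*(-30*n - 108) + a*(108*n + 54) - 54*n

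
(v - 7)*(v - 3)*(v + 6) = v^3 - 4*v^2 - 39*v + 126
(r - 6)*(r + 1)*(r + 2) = r^3 - 3*r^2 - 16*r - 12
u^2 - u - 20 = (u - 5)*(u + 4)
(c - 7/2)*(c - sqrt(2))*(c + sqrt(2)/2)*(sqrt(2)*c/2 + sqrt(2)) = sqrt(2)*c^4/2 - 3*sqrt(2)*c^3/4 - c^3/2 - 4*sqrt(2)*c^2 + 3*c^2/4 + 3*sqrt(2)*c/4 + 7*c/2 + 7*sqrt(2)/2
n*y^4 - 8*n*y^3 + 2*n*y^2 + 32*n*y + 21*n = (y - 7)*(y - 3)*(y + 1)*(n*y + n)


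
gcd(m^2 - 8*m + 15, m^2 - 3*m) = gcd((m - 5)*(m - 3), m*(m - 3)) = m - 3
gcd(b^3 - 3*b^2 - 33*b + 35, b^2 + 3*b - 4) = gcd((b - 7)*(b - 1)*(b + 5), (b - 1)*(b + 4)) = b - 1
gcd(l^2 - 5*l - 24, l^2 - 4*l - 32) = l - 8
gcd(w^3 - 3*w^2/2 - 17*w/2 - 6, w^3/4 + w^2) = 1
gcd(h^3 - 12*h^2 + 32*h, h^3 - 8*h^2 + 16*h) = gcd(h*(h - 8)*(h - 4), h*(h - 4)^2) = h^2 - 4*h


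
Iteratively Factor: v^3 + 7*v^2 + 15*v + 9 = (v + 1)*(v^2 + 6*v + 9) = (v + 1)*(v + 3)*(v + 3)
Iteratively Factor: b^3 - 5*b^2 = (b)*(b^2 - 5*b) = b^2*(b - 5)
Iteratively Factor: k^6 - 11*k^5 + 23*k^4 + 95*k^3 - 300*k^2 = (k + 3)*(k^5 - 14*k^4 + 65*k^3 - 100*k^2) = k*(k + 3)*(k^4 - 14*k^3 + 65*k^2 - 100*k) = k*(k - 5)*(k + 3)*(k^3 - 9*k^2 + 20*k) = k^2*(k - 5)*(k + 3)*(k^2 - 9*k + 20) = k^2*(k - 5)^2*(k + 3)*(k - 4)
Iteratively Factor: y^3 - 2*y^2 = (y)*(y^2 - 2*y) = y^2*(y - 2)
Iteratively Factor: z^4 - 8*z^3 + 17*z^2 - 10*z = (z - 5)*(z^3 - 3*z^2 + 2*z) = (z - 5)*(z - 2)*(z^2 - z) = z*(z - 5)*(z - 2)*(z - 1)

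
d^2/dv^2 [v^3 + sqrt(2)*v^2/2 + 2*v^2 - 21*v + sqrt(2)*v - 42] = 6*v + sqrt(2) + 4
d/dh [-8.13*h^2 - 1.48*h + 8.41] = -16.26*h - 1.48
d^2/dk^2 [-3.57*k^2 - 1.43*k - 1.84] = -7.14000000000000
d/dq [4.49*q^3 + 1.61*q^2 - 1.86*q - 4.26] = 13.47*q^2 + 3.22*q - 1.86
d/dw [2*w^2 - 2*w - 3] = 4*w - 2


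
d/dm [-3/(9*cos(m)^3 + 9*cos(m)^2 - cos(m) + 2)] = 3*(-27*cos(m)^2 - 18*cos(m) + 1)*sin(m)/(9*cos(m)^3 + 9*cos(m)^2 - cos(m) + 2)^2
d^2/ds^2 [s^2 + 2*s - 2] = 2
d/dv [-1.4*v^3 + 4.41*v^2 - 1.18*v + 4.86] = -4.2*v^2 + 8.82*v - 1.18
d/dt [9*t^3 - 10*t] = 27*t^2 - 10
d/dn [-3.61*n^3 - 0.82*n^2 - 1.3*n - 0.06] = -10.83*n^2 - 1.64*n - 1.3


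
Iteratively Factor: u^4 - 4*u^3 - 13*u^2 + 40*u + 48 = (u + 3)*(u^3 - 7*u^2 + 8*u + 16) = (u - 4)*(u + 3)*(u^2 - 3*u - 4) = (u - 4)^2*(u + 3)*(u + 1)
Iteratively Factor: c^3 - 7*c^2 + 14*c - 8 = (c - 4)*(c^2 - 3*c + 2) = (c - 4)*(c - 2)*(c - 1)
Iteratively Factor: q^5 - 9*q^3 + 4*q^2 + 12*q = (q - 2)*(q^4 + 2*q^3 - 5*q^2 - 6*q) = (q - 2)^2*(q^3 + 4*q^2 + 3*q) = q*(q - 2)^2*(q^2 + 4*q + 3) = q*(q - 2)^2*(q + 3)*(q + 1)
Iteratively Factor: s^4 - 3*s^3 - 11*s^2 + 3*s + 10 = (s + 2)*(s^3 - 5*s^2 - s + 5) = (s - 5)*(s + 2)*(s^2 - 1) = (s - 5)*(s - 1)*(s + 2)*(s + 1)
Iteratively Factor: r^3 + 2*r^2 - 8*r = (r)*(r^2 + 2*r - 8) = r*(r - 2)*(r + 4)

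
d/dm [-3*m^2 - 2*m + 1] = -6*m - 2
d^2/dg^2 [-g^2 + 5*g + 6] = -2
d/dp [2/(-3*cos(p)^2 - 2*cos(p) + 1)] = -4*(3*cos(p) + 1)*sin(p)/(3*cos(p)^2 + 2*cos(p) - 1)^2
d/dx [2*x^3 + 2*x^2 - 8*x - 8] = 6*x^2 + 4*x - 8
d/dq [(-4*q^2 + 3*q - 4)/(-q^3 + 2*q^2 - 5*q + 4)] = 2*(-2*q^4 + 3*q^3 + q^2 - 8*q - 4)/(q^6 - 4*q^5 + 14*q^4 - 28*q^3 + 41*q^2 - 40*q + 16)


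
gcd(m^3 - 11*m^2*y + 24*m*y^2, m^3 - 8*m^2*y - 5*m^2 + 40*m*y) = -m^2 + 8*m*y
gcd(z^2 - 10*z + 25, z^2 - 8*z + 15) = z - 5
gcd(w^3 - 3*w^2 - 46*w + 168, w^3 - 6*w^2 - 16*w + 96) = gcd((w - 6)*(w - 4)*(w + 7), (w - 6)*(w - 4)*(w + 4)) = w^2 - 10*w + 24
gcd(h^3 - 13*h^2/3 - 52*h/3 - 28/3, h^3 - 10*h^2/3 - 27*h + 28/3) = h - 7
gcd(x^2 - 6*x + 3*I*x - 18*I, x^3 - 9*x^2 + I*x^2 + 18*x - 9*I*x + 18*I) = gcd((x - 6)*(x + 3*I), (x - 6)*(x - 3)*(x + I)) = x - 6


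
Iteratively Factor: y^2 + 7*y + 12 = (y + 4)*(y + 3)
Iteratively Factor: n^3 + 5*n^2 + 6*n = (n)*(n^2 + 5*n + 6) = n*(n + 2)*(n + 3)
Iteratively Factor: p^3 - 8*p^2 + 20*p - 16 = (p - 4)*(p^2 - 4*p + 4) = (p - 4)*(p - 2)*(p - 2)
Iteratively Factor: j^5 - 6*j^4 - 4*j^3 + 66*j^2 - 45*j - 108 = (j + 3)*(j^4 - 9*j^3 + 23*j^2 - 3*j - 36) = (j - 3)*(j + 3)*(j^3 - 6*j^2 + 5*j + 12) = (j - 4)*(j - 3)*(j + 3)*(j^2 - 2*j - 3) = (j - 4)*(j - 3)^2*(j + 3)*(j + 1)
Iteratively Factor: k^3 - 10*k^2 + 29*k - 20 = (k - 5)*(k^2 - 5*k + 4) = (k - 5)*(k - 1)*(k - 4)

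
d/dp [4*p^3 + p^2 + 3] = 2*p*(6*p + 1)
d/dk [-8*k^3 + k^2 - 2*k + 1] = -24*k^2 + 2*k - 2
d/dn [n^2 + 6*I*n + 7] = 2*n + 6*I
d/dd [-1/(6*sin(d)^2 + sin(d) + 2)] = (12*sin(d) + 1)*cos(d)/(6*sin(d)^2 + sin(d) + 2)^2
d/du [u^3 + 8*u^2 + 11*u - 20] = 3*u^2 + 16*u + 11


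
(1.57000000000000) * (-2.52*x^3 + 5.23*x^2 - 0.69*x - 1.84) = -3.9564*x^3 + 8.2111*x^2 - 1.0833*x - 2.8888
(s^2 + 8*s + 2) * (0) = 0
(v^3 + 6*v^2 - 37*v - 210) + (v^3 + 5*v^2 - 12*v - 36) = 2*v^3 + 11*v^2 - 49*v - 246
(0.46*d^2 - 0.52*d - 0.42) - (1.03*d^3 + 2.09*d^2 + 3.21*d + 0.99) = -1.03*d^3 - 1.63*d^2 - 3.73*d - 1.41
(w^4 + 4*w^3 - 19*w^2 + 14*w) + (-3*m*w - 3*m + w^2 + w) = -3*m*w - 3*m + w^4 + 4*w^3 - 18*w^2 + 15*w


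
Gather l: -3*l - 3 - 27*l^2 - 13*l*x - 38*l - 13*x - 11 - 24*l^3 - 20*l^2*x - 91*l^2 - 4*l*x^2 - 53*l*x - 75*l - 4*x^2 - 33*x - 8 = -24*l^3 + l^2*(-20*x - 118) + l*(-4*x^2 - 66*x - 116) - 4*x^2 - 46*x - 22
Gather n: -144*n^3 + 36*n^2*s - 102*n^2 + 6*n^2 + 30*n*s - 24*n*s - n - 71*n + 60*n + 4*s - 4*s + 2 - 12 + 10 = -144*n^3 + n^2*(36*s - 96) + n*(6*s - 12)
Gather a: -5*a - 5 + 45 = 40 - 5*a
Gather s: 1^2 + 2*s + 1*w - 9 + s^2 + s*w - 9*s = s^2 + s*(w - 7) + w - 8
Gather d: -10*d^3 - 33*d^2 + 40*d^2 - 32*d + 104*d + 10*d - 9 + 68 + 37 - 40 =-10*d^3 + 7*d^2 + 82*d + 56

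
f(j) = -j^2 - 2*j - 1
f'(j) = -2*j - 2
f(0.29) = -1.66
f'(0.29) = -2.58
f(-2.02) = -1.04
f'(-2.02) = 2.04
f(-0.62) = -0.14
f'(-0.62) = -0.76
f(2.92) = -15.37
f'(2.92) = -7.84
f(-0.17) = -0.69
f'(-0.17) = -1.66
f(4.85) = -34.22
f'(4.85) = -11.70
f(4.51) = -30.36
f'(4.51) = -11.02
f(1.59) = -6.71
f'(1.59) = -5.18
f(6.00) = -49.00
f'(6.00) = -14.00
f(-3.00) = -4.00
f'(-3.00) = 4.00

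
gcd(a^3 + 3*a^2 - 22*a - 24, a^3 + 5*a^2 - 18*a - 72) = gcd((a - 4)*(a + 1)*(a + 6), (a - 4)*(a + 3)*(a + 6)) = a^2 + 2*a - 24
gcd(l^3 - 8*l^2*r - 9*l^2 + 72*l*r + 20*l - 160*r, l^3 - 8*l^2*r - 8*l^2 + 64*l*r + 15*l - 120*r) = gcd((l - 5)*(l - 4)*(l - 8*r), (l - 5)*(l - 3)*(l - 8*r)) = -l^2 + 8*l*r + 5*l - 40*r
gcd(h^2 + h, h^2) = h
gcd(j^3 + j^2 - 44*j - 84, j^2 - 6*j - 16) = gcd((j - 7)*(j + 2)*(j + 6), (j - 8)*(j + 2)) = j + 2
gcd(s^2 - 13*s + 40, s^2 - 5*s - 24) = s - 8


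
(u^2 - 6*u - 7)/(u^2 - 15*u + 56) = (u + 1)/(u - 8)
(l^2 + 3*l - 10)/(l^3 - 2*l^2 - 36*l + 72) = (l + 5)/(l^2 - 36)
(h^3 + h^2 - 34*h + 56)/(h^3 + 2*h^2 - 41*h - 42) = (h^2 - 6*h + 8)/(h^2 - 5*h - 6)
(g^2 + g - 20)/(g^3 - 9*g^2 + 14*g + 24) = (g + 5)/(g^2 - 5*g - 6)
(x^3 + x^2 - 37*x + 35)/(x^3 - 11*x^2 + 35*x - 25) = (x + 7)/(x - 5)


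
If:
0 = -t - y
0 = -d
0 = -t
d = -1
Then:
No Solution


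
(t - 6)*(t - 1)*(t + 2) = t^3 - 5*t^2 - 8*t + 12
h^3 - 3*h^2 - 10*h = h*(h - 5)*(h + 2)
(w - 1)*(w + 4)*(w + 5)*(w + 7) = w^4 + 15*w^3 + 67*w^2 + 57*w - 140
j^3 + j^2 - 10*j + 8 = (j - 2)*(j - 1)*(j + 4)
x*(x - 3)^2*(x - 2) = x^4 - 8*x^3 + 21*x^2 - 18*x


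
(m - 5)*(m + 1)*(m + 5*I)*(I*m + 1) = I*m^4 - 4*m^3 - 4*I*m^3 + 16*m^2 + 20*m - 20*I*m - 25*I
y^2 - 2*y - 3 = (y - 3)*(y + 1)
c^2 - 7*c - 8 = (c - 8)*(c + 1)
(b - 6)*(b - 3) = b^2 - 9*b + 18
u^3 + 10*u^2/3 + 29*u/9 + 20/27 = (u + 1/3)*(u + 4/3)*(u + 5/3)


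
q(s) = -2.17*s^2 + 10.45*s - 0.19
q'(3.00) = -2.57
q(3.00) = 11.63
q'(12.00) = -41.63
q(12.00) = -187.27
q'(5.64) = -14.03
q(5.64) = -10.28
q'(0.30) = 9.15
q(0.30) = 2.75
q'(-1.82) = 18.35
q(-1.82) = -26.40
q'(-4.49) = 29.94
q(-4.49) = -90.86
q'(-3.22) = 24.42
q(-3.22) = -56.34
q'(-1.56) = 17.22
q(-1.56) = -21.77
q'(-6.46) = 38.49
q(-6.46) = -158.25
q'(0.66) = 7.59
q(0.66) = 5.76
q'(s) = 10.45 - 4.34*s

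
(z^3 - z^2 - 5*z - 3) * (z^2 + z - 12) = z^5 - 18*z^3 + 4*z^2 + 57*z + 36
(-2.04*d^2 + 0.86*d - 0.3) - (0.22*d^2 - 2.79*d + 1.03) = -2.26*d^2 + 3.65*d - 1.33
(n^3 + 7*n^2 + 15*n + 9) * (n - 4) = n^4 + 3*n^3 - 13*n^2 - 51*n - 36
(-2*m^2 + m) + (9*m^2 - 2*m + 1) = 7*m^2 - m + 1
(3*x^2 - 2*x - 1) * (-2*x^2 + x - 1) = -6*x^4 + 7*x^3 - 3*x^2 + x + 1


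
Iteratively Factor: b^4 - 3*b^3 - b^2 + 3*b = (b - 1)*(b^3 - 2*b^2 - 3*b) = (b - 1)*(b + 1)*(b^2 - 3*b) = (b - 3)*(b - 1)*(b + 1)*(b)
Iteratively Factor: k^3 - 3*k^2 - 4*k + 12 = (k - 2)*(k^2 - k - 6) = (k - 2)*(k + 2)*(k - 3)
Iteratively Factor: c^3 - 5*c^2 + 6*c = (c - 3)*(c^2 - 2*c) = (c - 3)*(c - 2)*(c)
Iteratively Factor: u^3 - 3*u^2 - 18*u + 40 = (u + 4)*(u^2 - 7*u + 10) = (u - 2)*(u + 4)*(u - 5)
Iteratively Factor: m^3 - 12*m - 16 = (m + 2)*(m^2 - 2*m - 8) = (m + 2)^2*(m - 4)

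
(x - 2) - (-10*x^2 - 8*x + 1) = 10*x^2 + 9*x - 3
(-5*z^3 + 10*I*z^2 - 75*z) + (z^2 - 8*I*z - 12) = -5*z^3 + z^2 + 10*I*z^2 - 75*z - 8*I*z - 12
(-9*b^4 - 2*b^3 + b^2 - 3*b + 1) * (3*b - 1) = -27*b^5 + 3*b^4 + 5*b^3 - 10*b^2 + 6*b - 1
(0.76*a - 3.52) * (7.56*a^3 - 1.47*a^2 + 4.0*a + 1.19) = 5.7456*a^4 - 27.7284*a^3 + 8.2144*a^2 - 13.1756*a - 4.1888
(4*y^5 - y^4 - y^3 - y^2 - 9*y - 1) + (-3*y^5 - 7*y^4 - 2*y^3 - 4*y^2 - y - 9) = y^5 - 8*y^4 - 3*y^3 - 5*y^2 - 10*y - 10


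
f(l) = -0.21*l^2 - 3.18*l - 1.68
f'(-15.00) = 3.12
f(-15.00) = -1.23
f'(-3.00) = -1.92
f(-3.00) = 5.97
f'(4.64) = -5.13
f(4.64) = -20.96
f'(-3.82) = -1.58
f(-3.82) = 7.40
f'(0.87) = -3.55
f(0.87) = -4.61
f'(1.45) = -3.79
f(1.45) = -6.73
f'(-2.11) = -2.29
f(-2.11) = 4.09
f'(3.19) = -4.52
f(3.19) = -13.96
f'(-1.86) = -2.40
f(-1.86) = 3.51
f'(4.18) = -4.94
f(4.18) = -18.64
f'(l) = -0.42*l - 3.18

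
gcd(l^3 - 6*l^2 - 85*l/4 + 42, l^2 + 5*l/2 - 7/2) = l + 7/2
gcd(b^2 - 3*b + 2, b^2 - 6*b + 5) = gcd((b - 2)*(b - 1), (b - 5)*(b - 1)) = b - 1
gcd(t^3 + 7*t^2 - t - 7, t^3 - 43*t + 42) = t^2 + 6*t - 7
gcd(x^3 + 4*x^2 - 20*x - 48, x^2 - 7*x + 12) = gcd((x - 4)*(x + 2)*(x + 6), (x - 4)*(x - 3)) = x - 4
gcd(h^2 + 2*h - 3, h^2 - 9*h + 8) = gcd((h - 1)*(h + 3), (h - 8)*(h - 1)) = h - 1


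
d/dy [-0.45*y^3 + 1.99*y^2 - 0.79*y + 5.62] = -1.35*y^2 + 3.98*y - 0.79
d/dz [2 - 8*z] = -8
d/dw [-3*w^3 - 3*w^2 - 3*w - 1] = -9*w^2 - 6*w - 3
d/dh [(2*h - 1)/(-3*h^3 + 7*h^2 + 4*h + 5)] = (12*h^3 - 23*h^2 + 14*h + 14)/(9*h^6 - 42*h^5 + 25*h^4 + 26*h^3 + 86*h^2 + 40*h + 25)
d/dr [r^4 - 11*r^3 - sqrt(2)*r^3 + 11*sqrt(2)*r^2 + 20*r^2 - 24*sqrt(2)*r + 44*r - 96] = 4*r^3 - 33*r^2 - 3*sqrt(2)*r^2 + 22*sqrt(2)*r + 40*r - 24*sqrt(2) + 44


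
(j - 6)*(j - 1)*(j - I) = j^3 - 7*j^2 - I*j^2 + 6*j + 7*I*j - 6*I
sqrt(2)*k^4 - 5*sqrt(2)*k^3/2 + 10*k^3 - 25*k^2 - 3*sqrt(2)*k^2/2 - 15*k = k*(k - 3)*(k + 5*sqrt(2))*(sqrt(2)*k + sqrt(2)/2)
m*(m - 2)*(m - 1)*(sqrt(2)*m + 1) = sqrt(2)*m^4 - 3*sqrt(2)*m^3 + m^3 - 3*m^2 + 2*sqrt(2)*m^2 + 2*m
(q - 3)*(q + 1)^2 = q^3 - q^2 - 5*q - 3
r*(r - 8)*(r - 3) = r^3 - 11*r^2 + 24*r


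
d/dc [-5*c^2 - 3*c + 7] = -10*c - 3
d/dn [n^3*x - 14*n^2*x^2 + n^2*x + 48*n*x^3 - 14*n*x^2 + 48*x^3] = x*(3*n^2 - 28*n*x + 2*n + 48*x^2 - 14*x)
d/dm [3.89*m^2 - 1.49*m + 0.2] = 7.78*m - 1.49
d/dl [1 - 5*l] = -5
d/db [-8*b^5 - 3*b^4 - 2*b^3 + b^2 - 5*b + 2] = -40*b^4 - 12*b^3 - 6*b^2 + 2*b - 5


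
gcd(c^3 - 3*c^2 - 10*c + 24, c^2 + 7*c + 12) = c + 3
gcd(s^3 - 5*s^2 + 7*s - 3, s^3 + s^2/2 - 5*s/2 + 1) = s - 1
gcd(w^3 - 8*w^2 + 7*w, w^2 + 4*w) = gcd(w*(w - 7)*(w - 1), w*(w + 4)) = w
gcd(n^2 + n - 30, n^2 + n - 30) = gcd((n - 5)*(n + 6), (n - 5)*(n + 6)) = n^2 + n - 30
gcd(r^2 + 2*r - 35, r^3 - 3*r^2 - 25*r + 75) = r - 5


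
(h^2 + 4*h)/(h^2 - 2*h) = (h + 4)/(h - 2)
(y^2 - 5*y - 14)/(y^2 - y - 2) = (-y^2 + 5*y + 14)/(-y^2 + y + 2)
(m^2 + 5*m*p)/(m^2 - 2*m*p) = (m + 5*p)/(m - 2*p)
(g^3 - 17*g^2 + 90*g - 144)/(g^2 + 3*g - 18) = (g^2 - 14*g + 48)/(g + 6)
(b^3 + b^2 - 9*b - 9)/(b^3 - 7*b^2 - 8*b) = (b^2 - 9)/(b*(b - 8))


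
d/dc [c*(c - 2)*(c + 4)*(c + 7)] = 4*c^3 + 27*c^2 + 12*c - 56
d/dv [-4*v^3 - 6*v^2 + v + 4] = -12*v^2 - 12*v + 1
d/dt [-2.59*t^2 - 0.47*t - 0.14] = -5.18*t - 0.47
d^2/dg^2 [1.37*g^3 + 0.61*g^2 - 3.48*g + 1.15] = 8.22*g + 1.22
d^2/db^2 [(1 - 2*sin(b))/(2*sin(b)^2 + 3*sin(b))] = (8*sin(b)^2 - 28*sin(b) - 34 + 15/sin(b) + 36/sin(b)^2 + 18/sin(b)^3)/(2*sin(b) + 3)^3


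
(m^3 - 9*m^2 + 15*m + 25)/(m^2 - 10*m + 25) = m + 1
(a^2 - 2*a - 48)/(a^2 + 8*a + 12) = (a - 8)/(a + 2)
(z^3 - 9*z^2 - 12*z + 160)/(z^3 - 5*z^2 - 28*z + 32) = (z - 5)/(z - 1)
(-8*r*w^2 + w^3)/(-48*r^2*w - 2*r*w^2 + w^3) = w/(6*r + w)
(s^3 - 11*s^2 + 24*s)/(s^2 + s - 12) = s*(s - 8)/(s + 4)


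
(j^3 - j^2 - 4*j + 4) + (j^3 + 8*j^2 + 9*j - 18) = 2*j^3 + 7*j^2 + 5*j - 14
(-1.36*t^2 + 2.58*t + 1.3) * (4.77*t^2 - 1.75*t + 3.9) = -6.4872*t^4 + 14.6866*t^3 - 3.618*t^2 + 7.787*t + 5.07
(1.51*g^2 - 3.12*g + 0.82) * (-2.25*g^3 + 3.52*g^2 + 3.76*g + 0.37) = -3.3975*g^5 + 12.3352*g^4 - 7.1498*g^3 - 8.2861*g^2 + 1.9288*g + 0.3034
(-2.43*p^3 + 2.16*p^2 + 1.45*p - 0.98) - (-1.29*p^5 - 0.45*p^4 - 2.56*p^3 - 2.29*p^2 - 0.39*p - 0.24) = 1.29*p^5 + 0.45*p^4 + 0.13*p^3 + 4.45*p^2 + 1.84*p - 0.74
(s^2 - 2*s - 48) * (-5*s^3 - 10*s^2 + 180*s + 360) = -5*s^5 + 440*s^3 + 480*s^2 - 9360*s - 17280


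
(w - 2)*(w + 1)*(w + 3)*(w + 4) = w^4 + 6*w^3 + 3*w^2 - 26*w - 24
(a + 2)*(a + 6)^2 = a^3 + 14*a^2 + 60*a + 72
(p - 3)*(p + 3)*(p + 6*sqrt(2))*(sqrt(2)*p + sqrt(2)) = sqrt(2)*p^4 + sqrt(2)*p^3 + 12*p^3 - 9*sqrt(2)*p^2 + 12*p^2 - 108*p - 9*sqrt(2)*p - 108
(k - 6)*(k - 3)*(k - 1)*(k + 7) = k^4 - 3*k^3 - 43*k^2 + 171*k - 126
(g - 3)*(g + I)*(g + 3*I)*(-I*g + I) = -I*g^4 + 4*g^3 + 4*I*g^3 - 16*g^2 + 12*g - 12*I*g + 9*I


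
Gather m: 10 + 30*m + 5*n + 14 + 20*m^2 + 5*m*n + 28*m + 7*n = 20*m^2 + m*(5*n + 58) + 12*n + 24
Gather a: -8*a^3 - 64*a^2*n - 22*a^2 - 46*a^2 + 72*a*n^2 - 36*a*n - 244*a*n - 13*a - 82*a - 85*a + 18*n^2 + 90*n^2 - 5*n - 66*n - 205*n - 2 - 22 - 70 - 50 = -8*a^3 + a^2*(-64*n - 68) + a*(72*n^2 - 280*n - 180) + 108*n^2 - 276*n - 144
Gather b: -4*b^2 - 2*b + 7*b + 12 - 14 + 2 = -4*b^2 + 5*b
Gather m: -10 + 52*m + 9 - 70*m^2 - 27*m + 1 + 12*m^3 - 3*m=12*m^3 - 70*m^2 + 22*m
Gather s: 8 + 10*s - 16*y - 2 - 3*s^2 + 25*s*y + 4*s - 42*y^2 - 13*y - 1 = -3*s^2 + s*(25*y + 14) - 42*y^2 - 29*y + 5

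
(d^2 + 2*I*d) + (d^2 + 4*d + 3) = 2*d^2 + 4*d + 2*I*d + 3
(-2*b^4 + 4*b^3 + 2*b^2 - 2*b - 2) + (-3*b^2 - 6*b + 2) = -2*b^4 + 4*b^3 - b^2 - 8*b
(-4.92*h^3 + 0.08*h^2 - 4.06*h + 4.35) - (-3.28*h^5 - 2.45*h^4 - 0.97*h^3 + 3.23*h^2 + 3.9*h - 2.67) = 3.28*h^5 + 2.45*h^4 - 3.95*h^3 - 3.15*h^2 - 7.96*h + 7.02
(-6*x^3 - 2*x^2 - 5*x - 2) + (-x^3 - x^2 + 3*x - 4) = -7*x^3 - 3*x^2 - 2*x - 6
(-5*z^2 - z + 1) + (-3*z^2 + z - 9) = -8*z^2 - 8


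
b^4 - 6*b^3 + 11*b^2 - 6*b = b*(b - 3)*(b - 2)*(b - 1)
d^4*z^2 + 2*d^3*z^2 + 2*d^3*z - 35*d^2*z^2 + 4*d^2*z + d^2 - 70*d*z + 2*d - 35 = (d - 5)*(d + 7)*(d*z + 1)^2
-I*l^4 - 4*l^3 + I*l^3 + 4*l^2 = l^2*(l - 4*I)*(-I*l + I)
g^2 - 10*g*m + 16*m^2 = (g - 8*m)*(g - 2*m)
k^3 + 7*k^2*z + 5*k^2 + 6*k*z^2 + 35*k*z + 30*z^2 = (k + 5)*(k + z)*(k + 6*z)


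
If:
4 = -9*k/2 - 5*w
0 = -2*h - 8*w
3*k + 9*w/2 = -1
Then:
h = -40/7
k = -52/21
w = 10/7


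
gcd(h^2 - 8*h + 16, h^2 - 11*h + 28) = h - 4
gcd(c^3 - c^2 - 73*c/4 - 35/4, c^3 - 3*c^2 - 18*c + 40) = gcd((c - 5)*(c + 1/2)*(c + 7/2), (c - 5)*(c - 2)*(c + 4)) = c - 5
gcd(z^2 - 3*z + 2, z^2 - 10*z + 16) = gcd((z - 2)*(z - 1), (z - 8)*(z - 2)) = z - 2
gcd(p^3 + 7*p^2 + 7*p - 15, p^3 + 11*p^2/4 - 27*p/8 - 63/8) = p + 3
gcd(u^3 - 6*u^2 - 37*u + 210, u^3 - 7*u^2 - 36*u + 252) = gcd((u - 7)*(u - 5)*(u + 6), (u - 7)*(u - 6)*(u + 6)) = u^2 - u - 42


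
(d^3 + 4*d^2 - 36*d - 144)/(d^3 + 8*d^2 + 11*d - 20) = (d^2 - 36)/(d^2 + 4*d - 5)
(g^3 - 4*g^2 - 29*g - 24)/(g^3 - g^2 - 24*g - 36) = (g^2 - 7*g - 8)/(g^2 - 4*g - 12)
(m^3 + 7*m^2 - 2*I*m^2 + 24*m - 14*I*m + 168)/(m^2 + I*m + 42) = (m^2 + m*(7 + 4*I) + 28*I)/(m + 7*I)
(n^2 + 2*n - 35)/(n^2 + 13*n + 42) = (n - 5)/(n + 6)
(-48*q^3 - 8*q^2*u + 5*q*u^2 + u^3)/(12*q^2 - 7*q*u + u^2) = (-16*q^2 - 8*q*u - u^2)/(4*q - u)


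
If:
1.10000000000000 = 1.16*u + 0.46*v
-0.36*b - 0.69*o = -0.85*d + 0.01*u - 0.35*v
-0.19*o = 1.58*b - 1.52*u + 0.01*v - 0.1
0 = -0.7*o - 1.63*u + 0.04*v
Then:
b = 1.24109091475962 - 0.505735174908025*v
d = 0.165345542843938*v - 1.2556857487648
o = 0.980541871921182*v - 2.20812807881773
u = 0.948275862068966 - 0.396551724137931*v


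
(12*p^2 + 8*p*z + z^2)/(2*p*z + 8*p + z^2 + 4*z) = (6*p + z)/(z + 4)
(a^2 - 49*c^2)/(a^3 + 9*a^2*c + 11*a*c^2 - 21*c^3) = (a - 7*c)/(a^2 + 2*a*c - 3*c^2)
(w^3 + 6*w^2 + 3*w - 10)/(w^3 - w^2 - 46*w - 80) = (w - 1)/(w - 8)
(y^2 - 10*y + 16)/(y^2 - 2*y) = (y - 8)/y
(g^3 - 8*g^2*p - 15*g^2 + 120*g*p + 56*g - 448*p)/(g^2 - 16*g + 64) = (g^2 - 8*g*p - 7*g + 56*p)/(g - 8)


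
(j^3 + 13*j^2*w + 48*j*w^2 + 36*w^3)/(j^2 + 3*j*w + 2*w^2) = (j^2 + 12*j*w + 36*w^2)/(j + 2*w)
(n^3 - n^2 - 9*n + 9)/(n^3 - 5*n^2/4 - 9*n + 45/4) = 4*(n - 1)/(4*n - 5)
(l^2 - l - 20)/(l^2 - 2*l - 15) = (l + 4)/(l + 3)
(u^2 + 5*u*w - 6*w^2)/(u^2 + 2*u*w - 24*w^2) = (u - w)/(u - 4*w)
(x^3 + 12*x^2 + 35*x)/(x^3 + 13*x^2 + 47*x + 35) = x/(x + 1)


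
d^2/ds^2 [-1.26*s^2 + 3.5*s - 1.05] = -2.52000000000000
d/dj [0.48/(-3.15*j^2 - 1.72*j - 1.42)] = (3.024*j + 0.8256)/(3.15*j^2 + 1.72*j + 1.42)^2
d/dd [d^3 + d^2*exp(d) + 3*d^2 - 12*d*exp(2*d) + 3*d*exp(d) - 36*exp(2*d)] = d^2*exp(d) + 3*d^2 - 24*d*exp(2*d) + 5*d*exp(d) + 6*d - 84*exp(2*d) + 3*exp(d)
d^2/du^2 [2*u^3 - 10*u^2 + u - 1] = 12*u - 20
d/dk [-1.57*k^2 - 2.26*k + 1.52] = -3.14*k - 2.26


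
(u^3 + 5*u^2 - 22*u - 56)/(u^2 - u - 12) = (u^2 + 9*u + 14)/(u + 3)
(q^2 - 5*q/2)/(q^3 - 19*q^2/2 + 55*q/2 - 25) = q/(q^2 - 7*q + 10)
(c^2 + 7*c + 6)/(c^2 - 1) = (c + 6)/(c - 1)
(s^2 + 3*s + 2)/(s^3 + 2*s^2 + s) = (s + 2)/(s*(s + 1))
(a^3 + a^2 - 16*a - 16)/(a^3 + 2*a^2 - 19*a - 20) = (a + 4)/(a + 5)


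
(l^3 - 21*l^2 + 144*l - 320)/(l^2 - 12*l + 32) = (l^2 - 13*l + 40)/(l - 4)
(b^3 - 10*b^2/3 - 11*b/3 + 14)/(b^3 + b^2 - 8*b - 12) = (b - 7/3)/(b + 2)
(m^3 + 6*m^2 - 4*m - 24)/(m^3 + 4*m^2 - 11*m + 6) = (m^2 - 4)/(m^2 - 2*m + 1)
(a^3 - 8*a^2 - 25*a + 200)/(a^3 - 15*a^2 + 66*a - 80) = (a + 5)/(a - 2)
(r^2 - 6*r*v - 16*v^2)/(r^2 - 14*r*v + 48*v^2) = (r + 2*v)/(r - 6*v)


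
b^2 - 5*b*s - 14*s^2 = (b - 7*s)*(b + 2*s)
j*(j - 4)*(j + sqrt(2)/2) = j^3 - 4*j^2 + sqrt(2)*j^2/2 - 2*sqrt(2)*j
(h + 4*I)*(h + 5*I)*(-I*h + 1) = -I*h^3 + 10*h^2 + 29*I*h - 20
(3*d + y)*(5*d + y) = 15*d^2 + 8*d*y + y^2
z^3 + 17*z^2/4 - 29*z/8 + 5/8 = (z - 1/2)*(z - 1/4)*(z + 5)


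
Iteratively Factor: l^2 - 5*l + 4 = (l - 4)*(l - 1)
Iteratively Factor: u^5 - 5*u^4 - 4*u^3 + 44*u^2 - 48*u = (u + 3)*(u^4 - 8*u^3 + 20*u^2 - 16*u) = (u - 2)*(u + 3)*(u^3 - 6*u^2 + 8*u) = (u - 2)^2*(u + 3)*(u^2 - 4*u) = (u - 4)*(u - 2)^2*(u + 3)*(u)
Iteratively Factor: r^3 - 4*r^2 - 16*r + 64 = (r - 4)*(r^2 - 16) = (r - 4)^2*(r + 4)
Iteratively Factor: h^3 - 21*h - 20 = (h + 1)*(h^2 - h - 20) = (h + 1)*(h + 4)*(h - 5)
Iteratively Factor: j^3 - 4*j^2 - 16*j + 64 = (j - 4)*(j^2 - 16) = (j - 4)^2*(j + 4)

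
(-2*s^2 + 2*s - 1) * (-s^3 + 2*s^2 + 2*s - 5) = 2*s^5 - 6*s^4 + s^3 + 12*s^2 - 12*s + 5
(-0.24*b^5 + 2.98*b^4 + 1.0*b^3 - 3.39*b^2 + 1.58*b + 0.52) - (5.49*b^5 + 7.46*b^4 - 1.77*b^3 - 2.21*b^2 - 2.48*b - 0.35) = -5.73*b^5 - 4.48*b^4 + 2.77*b^3 - 1.18*b^2 + 4.06*b + 0.87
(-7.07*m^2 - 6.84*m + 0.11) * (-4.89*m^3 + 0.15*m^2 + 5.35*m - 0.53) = 34.5723*m^5 + 32.3871*m^4 - 39.3884*m^3 - 32.8304*m^2 + 4.2137*m - 0.0583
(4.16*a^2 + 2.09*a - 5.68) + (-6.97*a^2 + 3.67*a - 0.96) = -2.81*a^2 + 5.76*a - 6.64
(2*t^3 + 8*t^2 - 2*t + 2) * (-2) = -4*t^3 - 16*t^2 + 4*t - 4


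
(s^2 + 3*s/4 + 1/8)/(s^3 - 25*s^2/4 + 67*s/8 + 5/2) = (2*s + 1)/(2*s^2 - 13*s + 20)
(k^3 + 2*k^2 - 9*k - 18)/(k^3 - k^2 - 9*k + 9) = (k + 2)/(k - 1)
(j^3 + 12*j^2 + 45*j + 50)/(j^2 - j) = (j^3 + 12*j^2 + 45*j + 50)/(j*(j - 1))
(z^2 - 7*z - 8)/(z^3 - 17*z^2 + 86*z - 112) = (z + 1)/(z^2 - 9*z + 14)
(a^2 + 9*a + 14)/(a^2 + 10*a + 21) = (a + 2)/(a + 3)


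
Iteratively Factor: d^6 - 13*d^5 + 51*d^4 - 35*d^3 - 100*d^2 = (d - 5)*(d^5 - 8*d^4 + 11*d^3 + 20*d^2) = d*(d - 5)*(d^4 - 8*d^3 + 11*d^2 + 20*d) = d^2*(d - 5)*(d^3 - 8*d^2 + 11*d + 20) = d^2*(d - 5)*(d + 1)*(d^2 - 9*d + 20) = d^2*(d - 5)^2*(d + 1)*(d - 4)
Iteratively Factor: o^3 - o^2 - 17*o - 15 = (o + 1)*(o^2 - 2*o - 15) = (o - 5)*(o + 1)*(o + 3)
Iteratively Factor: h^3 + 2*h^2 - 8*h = (h + 4)*(h^2 - 2*h) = h*(h + 4)*(h - 2)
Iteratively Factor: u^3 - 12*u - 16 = (u - 4)*(u^2 + 4*u + 4) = (u - 4)*(u + 2)*(u + 2)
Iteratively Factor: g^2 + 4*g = (g)*(g + 4)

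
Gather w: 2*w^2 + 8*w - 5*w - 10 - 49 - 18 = 2*w^2 + 3*w - 77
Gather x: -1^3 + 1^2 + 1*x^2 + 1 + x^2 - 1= 2*x^2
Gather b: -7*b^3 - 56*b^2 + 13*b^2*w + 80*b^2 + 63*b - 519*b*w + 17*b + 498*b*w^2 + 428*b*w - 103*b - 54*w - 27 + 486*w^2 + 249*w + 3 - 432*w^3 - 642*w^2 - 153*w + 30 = -7*b^3 + b^2*(13*w + 24) + b*(498*w^2 - 91*w - 23) - 432*w^3 - 156*w^2 + 42*w + 6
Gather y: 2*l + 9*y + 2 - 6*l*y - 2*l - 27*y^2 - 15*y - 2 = -27*y^2 + y*(-6*l - 6)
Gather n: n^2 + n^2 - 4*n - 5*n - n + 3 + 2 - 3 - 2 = 2*n^2 - 10*n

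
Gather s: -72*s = -72*s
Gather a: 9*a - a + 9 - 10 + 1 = 8*a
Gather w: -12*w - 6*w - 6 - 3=-18*w - 9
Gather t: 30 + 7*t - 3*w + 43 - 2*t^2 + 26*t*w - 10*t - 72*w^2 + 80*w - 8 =-2*t^2 + t*(26*w - 3) - 72*w^2 + 77*w + 65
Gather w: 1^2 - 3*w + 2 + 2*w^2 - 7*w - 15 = 2*w^2 - 10*w - 12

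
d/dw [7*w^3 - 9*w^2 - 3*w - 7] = 21*w^2 - 18*w - 3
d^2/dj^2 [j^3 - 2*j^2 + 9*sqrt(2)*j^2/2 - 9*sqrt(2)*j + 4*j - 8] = 6*j - 4 + 9*sqrt(2)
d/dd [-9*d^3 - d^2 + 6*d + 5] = -27*d^2 - 2*d + 6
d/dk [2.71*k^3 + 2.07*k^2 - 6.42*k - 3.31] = 8.13*k^2 + 4.14*k - 6.42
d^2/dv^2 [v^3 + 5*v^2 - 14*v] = 6*v + 10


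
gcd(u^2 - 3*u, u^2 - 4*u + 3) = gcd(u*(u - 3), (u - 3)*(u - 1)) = u - 3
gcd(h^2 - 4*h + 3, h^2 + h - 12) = h - 3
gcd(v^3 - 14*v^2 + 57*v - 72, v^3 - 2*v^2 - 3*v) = v - 3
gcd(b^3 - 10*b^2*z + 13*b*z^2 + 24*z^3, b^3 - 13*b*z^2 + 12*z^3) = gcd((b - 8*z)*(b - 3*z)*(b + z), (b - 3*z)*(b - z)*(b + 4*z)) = -b + 3*z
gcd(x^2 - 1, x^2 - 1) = x^2 - 1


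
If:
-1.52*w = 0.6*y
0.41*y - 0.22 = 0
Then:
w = -0.21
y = 0.54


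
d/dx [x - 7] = 1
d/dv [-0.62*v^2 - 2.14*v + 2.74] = -1.24*v - 2.14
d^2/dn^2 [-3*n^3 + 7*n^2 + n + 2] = 14 - 18*n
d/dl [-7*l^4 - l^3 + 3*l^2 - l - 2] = -28*l^3 - 3*l^2 + 6*l - 1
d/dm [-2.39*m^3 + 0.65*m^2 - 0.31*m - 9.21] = -7.17*m^2 + 1.3*m - 0.31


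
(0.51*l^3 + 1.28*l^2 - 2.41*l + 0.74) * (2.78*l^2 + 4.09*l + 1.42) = 1.4178*l^5 + 5.6443*l^4 - 0.7404*l^3 - 5.9821*l^2 - 0.3956*l + 1.0508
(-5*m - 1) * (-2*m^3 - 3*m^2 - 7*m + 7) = 10*m^4 + 17*m^3 + 38*m^2 - 28*m - 7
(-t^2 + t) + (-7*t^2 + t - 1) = -8*t^2 + 2*t - 1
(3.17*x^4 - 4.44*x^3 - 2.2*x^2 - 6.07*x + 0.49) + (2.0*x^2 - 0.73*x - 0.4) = 3.17*x^4 - 4.44*x^3 - 0.2*x^2 - 6.8*x + 0.09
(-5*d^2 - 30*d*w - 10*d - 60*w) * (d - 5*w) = -5*d^3 - 5*d^2*w - 10*d^2 + 150*d*w^2 - 10*d*w + 300*w^2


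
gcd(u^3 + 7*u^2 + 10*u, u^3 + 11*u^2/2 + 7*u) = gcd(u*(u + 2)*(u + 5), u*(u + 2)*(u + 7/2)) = u^2 + 2*u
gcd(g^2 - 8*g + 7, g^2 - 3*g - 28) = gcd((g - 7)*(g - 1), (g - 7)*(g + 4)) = g - 7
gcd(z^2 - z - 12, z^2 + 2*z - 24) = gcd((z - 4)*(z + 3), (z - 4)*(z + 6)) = z - 4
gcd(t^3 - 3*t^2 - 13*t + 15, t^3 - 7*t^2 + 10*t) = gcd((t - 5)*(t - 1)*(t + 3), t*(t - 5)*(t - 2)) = t - 5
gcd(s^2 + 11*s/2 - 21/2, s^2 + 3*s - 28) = s + 7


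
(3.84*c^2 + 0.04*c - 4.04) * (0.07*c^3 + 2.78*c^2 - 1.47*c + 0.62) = 0.2688*c^5 + 10.678*c^4 - 5.8164*c^3 - 8.9092*c^2 + 5.9636*c - 2.5048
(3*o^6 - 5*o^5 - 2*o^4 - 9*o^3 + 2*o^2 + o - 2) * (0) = 0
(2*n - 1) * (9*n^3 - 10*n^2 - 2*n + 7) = 18*n^4 - 29*n^3 + 6*n^2 + 16*n - 7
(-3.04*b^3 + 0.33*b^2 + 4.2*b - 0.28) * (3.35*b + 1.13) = -10.184*b^4 - 2.3297*b^3 + 14.4429*b^2 + 3.808*b - 0.3164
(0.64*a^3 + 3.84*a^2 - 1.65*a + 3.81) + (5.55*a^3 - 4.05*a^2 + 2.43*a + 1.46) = 6.19*a^3 - 0.21*a^2 + 0.78*a + 5.27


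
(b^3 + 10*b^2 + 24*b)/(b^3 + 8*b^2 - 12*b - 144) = b*(b + 4)/(b^2 + 2*b - 24)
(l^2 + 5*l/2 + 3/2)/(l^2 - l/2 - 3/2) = (2*l + 3)/(2*l - 3)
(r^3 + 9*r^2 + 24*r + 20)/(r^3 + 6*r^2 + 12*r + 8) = (r + 5)/(r + 2)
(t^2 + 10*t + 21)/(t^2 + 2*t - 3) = (t + 7)/(t - 1)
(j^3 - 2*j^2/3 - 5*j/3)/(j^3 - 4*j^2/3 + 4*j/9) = 3*(3*j^2 - 2*j - 5)/(9*j^2 - 12*j + 4)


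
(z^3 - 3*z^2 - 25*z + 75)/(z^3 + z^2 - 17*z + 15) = (z - 5)/(z - 1)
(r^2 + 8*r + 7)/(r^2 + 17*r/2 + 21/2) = 2*(r + 1)/(2*r + 3)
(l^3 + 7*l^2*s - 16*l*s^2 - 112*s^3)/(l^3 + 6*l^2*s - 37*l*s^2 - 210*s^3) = (-l^2 + 16*s^2)/(-l^2 + l*s + 30*s^2)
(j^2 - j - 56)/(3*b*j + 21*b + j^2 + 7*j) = (j - 8)/(3*b + j)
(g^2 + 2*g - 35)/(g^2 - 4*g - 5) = (g + 7)/(g + 1)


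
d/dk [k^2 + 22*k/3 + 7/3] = 2*k + 22/3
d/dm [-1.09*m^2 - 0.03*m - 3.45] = -2.18*m - 0.03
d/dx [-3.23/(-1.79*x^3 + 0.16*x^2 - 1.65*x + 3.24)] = (-17.3451*x^2 + 1.0336*x - 5.3295)/(1.79*x^3 - 0.16*x^2 + 1.65*x - 3.24)^2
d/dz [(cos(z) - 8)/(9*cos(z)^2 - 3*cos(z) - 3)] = (-sin(z)^2 - 16*cos(z) + 4)*sin(z)/(-3*cos(z)^2 + cos(z) + 1)^2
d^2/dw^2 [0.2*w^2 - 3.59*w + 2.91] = 0.400000000000000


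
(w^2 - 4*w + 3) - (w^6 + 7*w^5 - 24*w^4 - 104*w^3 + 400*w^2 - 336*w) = -w^6 - 7*w^5 + 24*w^4 + 104*w^3 - 399*w^2 + 332*w + 3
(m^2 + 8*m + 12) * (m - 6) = m^3 + 2*m^2 - 36*m - 72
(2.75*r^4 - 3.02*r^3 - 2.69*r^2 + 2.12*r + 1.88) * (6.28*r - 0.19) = 17.27*r^5 - 19.4881*r^4 - 16.3194*r^3 + 13.8247*r^2 + 11.4036*r - 0.3572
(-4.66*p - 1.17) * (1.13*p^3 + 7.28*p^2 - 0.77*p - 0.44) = -5.2658*p^4 - 35.2469*p^3 - 4.9294*p^2 + 2.9513*p + 0.5148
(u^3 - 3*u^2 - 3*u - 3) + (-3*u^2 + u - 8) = u^3 - 6*u^2 - 2*u - 11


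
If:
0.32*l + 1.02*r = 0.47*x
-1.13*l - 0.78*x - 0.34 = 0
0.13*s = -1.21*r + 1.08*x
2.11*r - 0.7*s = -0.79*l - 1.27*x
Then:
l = 0.23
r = -0.43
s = -2.42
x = -0.77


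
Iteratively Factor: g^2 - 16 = (g + 4)*(g - 4)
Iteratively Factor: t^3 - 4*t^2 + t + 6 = (t + 1)*(t^2 - 5*t + 6) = (t - 3)*(t + 1)*(t - 2)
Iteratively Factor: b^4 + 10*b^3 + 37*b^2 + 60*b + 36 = (b + 3)*(b^3 + 7*b^2 + 16*b + 12) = (b + 3)^2*(b^2 + 4*b + 4) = (b + 2)*(b + 3)^2*(b + 2)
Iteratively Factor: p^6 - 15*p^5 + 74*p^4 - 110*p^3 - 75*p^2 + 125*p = (p - 5)*(p^5 - 10*p^4 + 24*p^3 + 10*p^2 - 25*p) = p*(p - 5)*(p^4 - 10*p^3 + 24*p^2 + 10*p - 25) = p*(p - 5)*(p - 1)*(p^3 - 9*p^2 + 15*p + 25) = p*(p - 5)^2*(p - 1)*(p^2 - 4*p - 5) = p*(p - 5)^2*(p - 1)*(p + 1)*(p - 5)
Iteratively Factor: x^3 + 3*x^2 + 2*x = (x + 2)*(x^2 + x) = x*(x + 2)*(x + 1)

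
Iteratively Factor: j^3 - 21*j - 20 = (j + 4)*(j^2 - 4*j - 5) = (j - 5)*(j + 4)*(j + 1)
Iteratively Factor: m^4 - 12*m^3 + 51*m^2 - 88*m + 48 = (m - 1)*(m^3 - 11*m^2 + 40*m - 48) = (m - 4)*(m - 1)*(m^2 - 7*m + 12) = (m - 4)*(m - 3)*(m - 1)*(m - 4)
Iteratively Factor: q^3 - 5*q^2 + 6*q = (q - 3)*(q^2 - 2*q) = q*(q - 3)*(q - 2)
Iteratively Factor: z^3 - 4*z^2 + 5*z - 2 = (z - 1)*(z^2 - 3*z + 2) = (z - 1)^2*(z - 2)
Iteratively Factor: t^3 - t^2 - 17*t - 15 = (t + 1)*(t^2 - 2*t - 15) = (t - 5)*(t + 1)*(t + 3)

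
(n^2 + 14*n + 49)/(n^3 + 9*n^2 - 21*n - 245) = 1/(n - 5)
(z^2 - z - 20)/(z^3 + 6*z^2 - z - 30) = (z^2 - z - 20)/(z^3 + 6*z^2 - z - 30)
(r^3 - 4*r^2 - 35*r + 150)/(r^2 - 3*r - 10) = (r^2 + r - 30)/(r + 2)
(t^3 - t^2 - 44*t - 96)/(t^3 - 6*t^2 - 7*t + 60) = (t^2 - 4*t - 32)/(t^2 - 9*t + 20)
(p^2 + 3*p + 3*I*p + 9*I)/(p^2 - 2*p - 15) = (p + 3*I)/(p - 5)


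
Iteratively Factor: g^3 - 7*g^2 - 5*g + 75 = (g - 5)*(g^2 - 2*g - 15) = (g - 5)^2*(g + 3)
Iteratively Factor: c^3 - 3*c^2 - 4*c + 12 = (c + 2)*(c^2 - 5*c + 6) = (c - 2)*(c + 2)*(c - 3)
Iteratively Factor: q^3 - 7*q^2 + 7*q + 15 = (q + 1)*(q^2 - 8*q + 15) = (q - 5)*(q + 1)*(q - 3)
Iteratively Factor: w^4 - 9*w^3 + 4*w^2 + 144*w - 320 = (w - 4)*(w^3 - 5*w^2 - 16*w + 80) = (w - 5)*(w - 4)*(w^2 - 16) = (w - 5)*(w - 4)^2*(w + 4)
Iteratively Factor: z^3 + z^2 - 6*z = (z - 2)*(z^2 + 3*z) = z*(z - 2)*(z + 3)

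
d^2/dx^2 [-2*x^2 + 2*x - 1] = -4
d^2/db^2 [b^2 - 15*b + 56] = 2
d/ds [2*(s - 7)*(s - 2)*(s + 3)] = 6*s^2 - 24*s - 26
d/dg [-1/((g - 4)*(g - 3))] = (2*g - 7)/((g - 4)^2*(g - 3)^2)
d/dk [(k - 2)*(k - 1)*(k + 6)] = 3*k^2 + 6*k - 16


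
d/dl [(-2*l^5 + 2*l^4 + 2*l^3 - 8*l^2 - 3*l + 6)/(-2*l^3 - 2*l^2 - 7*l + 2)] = 2*(4*l^7 + 4*l^6 + 24*l^5 - 41*l^4 - 12*l^3 + 49*l^2 - 4*l + 18)/(4*l^6 + 8*l^5 + 32*l^4 + 20*l^3 + 41*l^2 - 28*l + 4)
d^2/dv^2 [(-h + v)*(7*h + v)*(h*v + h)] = 2*h*(6*h + 3*v + 1)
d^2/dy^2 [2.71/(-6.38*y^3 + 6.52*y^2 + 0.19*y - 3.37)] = ((103.7388*y - 35.3384)*(6.38*y^3 - 6.52*y^2 - 0.19*y + 3.37) - 2.71*(-38.28*y^2 + 26.08*y + 0.38)*(-19.14*y^2 + 13.04*y + 0.19))/(6.38*y^3 - 6.52*y^2 - 0.19*y + 3.37)^3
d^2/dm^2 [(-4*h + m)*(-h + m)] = 2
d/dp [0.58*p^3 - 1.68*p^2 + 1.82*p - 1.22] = 1.74*p^2 - 3.36*p + 1.82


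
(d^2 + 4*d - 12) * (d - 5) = d^3 - d^2 - 32*d + 60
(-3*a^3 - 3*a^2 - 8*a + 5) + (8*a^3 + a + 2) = 5*a^3 - 3*a^2 - 7*a + 7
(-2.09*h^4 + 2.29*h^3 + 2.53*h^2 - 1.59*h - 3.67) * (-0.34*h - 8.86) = 0.7106*h^5 + 17.7388*h^4 - 21.1496*h^3 - 21.8752*h^2 + 15.3352*h + 32.5162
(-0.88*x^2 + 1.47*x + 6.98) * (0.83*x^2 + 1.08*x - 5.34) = -0.7304*x^4 + 0.2697*x^3 + 12.0802*x^2 - 0.311399999999998*x - 37.2732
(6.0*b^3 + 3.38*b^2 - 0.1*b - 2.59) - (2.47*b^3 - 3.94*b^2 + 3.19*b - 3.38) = 3.53*b^3 + 7.32*b^2 - 3.29*b + 0.79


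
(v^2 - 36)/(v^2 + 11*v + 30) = (v - 6)/(v + 5)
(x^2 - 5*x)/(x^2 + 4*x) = (x - 5)/(x + 4)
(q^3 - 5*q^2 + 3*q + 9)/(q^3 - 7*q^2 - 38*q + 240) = (q^3 - 5*q^2 + 3*q + 9)/(q^3 - 7*q^2 - 38*q + 240)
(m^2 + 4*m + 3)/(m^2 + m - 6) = (m + 1)/(m - 2)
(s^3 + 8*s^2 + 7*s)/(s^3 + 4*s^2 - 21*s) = (s + 1)/(s - 3)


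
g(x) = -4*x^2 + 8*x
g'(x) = 8 - 8*x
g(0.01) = 0.08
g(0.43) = 2.70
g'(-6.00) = 56.00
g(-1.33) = -17.72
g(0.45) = 2.79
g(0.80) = 3.84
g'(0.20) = 6.40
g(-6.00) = -192.00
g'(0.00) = 8.00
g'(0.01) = 7.92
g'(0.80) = 1.60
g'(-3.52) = 36.16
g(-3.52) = -77.72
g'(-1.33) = 18.64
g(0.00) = 0.00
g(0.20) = 1.44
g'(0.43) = 4.56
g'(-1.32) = 18.56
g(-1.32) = -17.53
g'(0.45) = 4.40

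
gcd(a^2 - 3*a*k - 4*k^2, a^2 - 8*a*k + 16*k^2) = a - 4*k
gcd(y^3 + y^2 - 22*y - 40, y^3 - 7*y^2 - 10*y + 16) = y + 2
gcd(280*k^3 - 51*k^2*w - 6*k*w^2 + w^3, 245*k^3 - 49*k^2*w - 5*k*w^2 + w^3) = -35*k^2 + 2*k*w + w^2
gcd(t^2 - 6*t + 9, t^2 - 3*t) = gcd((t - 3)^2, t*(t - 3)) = t - 3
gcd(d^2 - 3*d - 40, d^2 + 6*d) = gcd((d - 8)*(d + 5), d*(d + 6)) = 1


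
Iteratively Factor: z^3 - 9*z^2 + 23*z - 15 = (z - 3)*(z^2 - 6*z + 5) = (z - 3)*(z - 1)*(z - 5)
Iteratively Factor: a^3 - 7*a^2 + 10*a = (a - 5)*(a^2 - 2*a) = (a - 5)*(a - 2)*(a)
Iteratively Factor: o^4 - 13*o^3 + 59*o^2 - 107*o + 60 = (o - 4)*(o^3 - 9*o^2 + 23*o - 15) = (o - 4)*(o - 3)*(o^2 - 6*o + 5) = (o - 4)*(o - 3)*(o - 1)*(o - 5)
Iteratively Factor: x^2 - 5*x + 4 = (x - 1)*(x - 4)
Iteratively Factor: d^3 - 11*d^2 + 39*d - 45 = (d - 5)*(d^2 - 6*d + 9) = (d - 5)*(d - 3)*(d - 3)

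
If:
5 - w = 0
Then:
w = 5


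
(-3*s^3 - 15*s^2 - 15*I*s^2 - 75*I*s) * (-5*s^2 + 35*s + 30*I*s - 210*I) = 15*s^5 - 30*s^4 - 15*I*s^4 - 75*s^3 + 30*I*s^3 - 900*s^2 + 525*I*s^2 - 15750*s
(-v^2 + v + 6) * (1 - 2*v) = 2*v^3 - 3*v^2 - 11*v + 6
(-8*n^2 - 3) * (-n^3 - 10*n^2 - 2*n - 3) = 8*n^5 + 80*n^4 + 19*n^3 + 54*n^2 + 6*n + 9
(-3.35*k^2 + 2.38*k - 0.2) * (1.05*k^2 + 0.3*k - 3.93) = -3.5175*k^4 + 1.494*k^3 + 13.6695*k^2 - 9.4134*k + 0.786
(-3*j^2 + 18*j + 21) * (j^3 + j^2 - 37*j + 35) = -3*j^5 + 15*j^4 + 150*j^3 - 750*j^2 - 147*j + 735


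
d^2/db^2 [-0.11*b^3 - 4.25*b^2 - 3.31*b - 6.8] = -0.66*b - 8.5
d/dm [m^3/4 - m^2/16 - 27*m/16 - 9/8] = 3*m^2/4 - m/8 - 27/16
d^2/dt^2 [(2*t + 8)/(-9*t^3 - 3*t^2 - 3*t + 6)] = 4*(-(t + 4)*(9*t^2 + 2*t + 1)^2 + (9*t^2 + 2*t + (t + 4)*(9*t + 1) + 1)*(3*t^3 + t^2 + t - 2))/(3*(3*t^3 + t^2 + t - 2)^3)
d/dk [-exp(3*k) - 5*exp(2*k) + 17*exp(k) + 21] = (-3*exp(2*k) - 10*exp(k) + 17)*exp(k)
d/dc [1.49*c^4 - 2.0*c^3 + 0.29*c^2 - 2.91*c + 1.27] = 5.96*c^3 - 6.0*c^2 + 0.58*c - 2.91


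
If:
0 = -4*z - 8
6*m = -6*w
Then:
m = -w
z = -2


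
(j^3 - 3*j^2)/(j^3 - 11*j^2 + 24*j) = j/(j - 8)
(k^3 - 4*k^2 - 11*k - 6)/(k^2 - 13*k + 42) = (k^2 + 2*k + 1)/(k - 7)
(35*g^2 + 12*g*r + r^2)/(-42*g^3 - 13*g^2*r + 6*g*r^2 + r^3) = (5*g + r)/(-6*g^2 - g*r + r^2)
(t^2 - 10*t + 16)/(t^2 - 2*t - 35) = (-t^2 + 10*t - 16)/(-t^2 + 2*t + 35)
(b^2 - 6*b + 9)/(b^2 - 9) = (b - 3)/(b + 3)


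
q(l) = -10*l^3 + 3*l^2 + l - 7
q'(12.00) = -4247.00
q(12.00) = -16843.00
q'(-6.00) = -1115.00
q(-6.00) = 2255.00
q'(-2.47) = -196.85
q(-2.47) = 159.52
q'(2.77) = -212.57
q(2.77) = -193.75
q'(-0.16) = -0.73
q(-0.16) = -7.04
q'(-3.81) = -457.34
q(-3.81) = 585.80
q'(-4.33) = -587.45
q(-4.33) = 856.74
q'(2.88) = -230.55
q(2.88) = -218.12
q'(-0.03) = 0.79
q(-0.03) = -7.03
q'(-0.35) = -4.78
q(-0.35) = -6.55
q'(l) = -30*l^2 + 6*l + 1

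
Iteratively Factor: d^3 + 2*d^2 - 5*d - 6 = (d - 2)*(d^2 + 4*d + 3) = (d - 2)*(d + 3)*(d + 1)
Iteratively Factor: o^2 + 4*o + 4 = (o + 2)*(o + 2)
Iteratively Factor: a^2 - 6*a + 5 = (a - 5)*(a - 1)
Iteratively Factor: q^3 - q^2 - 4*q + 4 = (q + 2)*(q^2 - 3*q + 2) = (q - 2)*(q + 2)*(q - 1)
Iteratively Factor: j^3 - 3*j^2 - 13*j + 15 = (j + 3)*(j^2 - 6*j + 5) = (j - 5)*(j + 3)*(j - 1)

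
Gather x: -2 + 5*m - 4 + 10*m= 15*m - 6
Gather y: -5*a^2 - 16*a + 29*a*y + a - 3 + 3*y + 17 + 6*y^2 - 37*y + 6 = -5*a^2 - 15*a + 6*y^2 + y*(29*a - 34) + 20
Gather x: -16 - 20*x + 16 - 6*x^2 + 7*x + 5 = -6*x^2 - 13*x + 5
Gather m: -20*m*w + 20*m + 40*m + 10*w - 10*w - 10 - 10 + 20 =m*(60 - 20*w)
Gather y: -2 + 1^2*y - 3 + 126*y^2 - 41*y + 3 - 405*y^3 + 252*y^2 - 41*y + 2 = -405*y^3 + 378*y^2 - 81*y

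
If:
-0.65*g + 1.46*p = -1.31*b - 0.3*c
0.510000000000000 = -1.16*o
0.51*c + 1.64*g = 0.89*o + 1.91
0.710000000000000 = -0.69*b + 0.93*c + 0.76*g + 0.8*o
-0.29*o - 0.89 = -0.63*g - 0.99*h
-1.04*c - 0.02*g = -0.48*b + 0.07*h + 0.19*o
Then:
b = -0.87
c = -0.35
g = 1.03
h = 0.11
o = -0.44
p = 1.31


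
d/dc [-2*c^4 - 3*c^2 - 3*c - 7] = -8*c^3 - 6*c - 3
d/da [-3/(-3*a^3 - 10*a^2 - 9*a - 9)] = 3*(-9*a^2 - 20*a - 9)/(3*a^3 + 10*a^2 + 9*a + 9)^2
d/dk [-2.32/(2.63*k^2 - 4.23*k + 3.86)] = (12.2032*k - 9.8136)/(2.63*k^2 - 4.23*k + 3.86)^2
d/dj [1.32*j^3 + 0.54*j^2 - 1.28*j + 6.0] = 3.96*j^2 + 1.08*j - 1.28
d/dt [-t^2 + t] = 1 - 2*t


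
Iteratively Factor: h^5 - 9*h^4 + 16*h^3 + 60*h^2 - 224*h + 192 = (h - 4)*(h^4 - 5*h^3 - 4*h^2 + 44*h - 48) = (h - 4)*(h - 2)*(h^3 - 3*h^2 - 10*h + 24) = (h - 4)^2*(h - 2)*(h^2 + h - 6) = (h - 4)^2*(h - 2)*(h + 3)*(h - 2)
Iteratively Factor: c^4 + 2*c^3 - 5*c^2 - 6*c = (c + 1)*(c^3 + c^2 - 6*c) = (c - 2)*(c + 1)*(c^2 + 3*c) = c*(c - 2)*(c + 1)*(c + 3)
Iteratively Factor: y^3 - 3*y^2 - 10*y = (y - 5)*(y^2 + 2*y) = y*(y - 5)*(y + 2)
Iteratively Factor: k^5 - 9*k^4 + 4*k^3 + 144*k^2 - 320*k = (k - 5)*(k^4 - 4*k^3 - 16*k^2 + 64*k) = k*(k - 5)*(k^3 - 4*k^2 - 16*k + 64) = k*(k - 5)*(k + 4)*(k^2 - 8*k + 16) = k*(k - 5)*(k - 4)*(k + 4)*(k - 4)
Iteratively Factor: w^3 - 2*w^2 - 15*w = (w - 5)*(w^2 + 3*w) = w*(w - 5)*(w + 3)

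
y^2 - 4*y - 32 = (y - 8)*(y + 4)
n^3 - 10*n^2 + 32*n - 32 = (n - 4)^2*(n - 2)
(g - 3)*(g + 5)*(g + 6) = g^3 + 8*g^2 - 3*g - 90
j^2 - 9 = (j - 3)*(j + 3)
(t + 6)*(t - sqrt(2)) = t^2 - sqrt(2)*t + 6*t - 6*sqrt(2)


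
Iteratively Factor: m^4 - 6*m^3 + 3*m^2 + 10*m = (m - 5)*(m^3 - m^2 - 2*m) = (m - 5)*(m - 2)*(m^2 + m) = m*(m - 5)*(m - 2)*(m + 1)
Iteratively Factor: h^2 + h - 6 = (h + 3)*(h - 2)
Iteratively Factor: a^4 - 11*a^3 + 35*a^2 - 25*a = (a - 5)*(a^3 - 6*a^2 + 5*a) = a*(a - 5)*(a^2 - 6*a + 5) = a*(a - 5)^2*(a - 1)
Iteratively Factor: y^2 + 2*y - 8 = (y - 2)*(y + 4)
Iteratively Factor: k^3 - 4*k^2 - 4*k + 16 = (k - 2)*(k^2 - 2*k - 8) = (k - 2)*(k + 2)*(k - 4)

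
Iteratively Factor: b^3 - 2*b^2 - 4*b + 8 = (b + 2)*(b^2 - 4*b + 4) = (b - 2)*(b + 2)*(b - 2)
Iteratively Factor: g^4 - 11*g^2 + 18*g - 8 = (g + 4)*(g^3 - 4*g^2 + 5*g - 2) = (g - 1)*(g + 4)*(g^2 - 3*g + 2) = (g - 1)^2*(g + 4)*(g - 2)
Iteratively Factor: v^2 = (v)*(v)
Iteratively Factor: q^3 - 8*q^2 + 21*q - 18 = (q - 3)*(q^2 - 5*q + 6) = (q - 3)^2*(q - 2)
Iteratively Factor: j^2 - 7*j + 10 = (j - 5)*(j - 2)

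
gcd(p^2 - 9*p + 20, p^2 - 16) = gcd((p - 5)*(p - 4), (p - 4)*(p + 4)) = p - 4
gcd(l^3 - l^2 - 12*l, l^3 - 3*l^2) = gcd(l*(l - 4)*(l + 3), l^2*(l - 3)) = l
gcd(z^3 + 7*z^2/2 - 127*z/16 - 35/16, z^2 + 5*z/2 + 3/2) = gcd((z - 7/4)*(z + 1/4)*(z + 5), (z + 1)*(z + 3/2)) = 1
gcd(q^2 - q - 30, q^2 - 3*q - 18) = q - 6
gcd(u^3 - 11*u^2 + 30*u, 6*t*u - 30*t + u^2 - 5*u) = u - 5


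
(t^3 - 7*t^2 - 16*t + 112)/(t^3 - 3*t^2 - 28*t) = (t - 4)/t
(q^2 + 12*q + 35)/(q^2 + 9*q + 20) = (q + 7)/(q + 4)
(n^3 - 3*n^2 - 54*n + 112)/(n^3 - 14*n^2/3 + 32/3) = 3*(n^2 - n - 56)/(3*n^2 - 8*n - 16)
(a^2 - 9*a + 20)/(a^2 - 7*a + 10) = (a - 4)/(a - 2)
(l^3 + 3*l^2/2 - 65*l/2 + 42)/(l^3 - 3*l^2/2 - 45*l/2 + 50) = (2*l^2 + 11*l - 21)/(2*l^2 + 5*l - 25)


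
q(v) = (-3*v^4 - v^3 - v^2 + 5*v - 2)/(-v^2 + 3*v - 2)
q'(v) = (2*v - 3)*(-3*v^4 - v^3 - v^2 + 5*v - 2)/(-v^2 + 3*v - 2)^2 + (-12*v^3 - 3*v^2 - 2*v + 5)/(-v^2 + 3*v - 2) = 2*(3*v^5 - 13*v^4 + 9*v^3 + 4*v^2 - 2)/(v^4 - 6*v^3 + 13*v^2 - 12*v + 4)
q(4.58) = 153.33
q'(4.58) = 29.82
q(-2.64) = 8.85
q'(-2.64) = -8.10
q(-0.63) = 1.35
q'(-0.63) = -0.55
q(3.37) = 129.88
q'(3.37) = 2.87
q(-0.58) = 1.32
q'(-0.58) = -0.49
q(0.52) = 0.04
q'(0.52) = -1.94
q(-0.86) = 1.51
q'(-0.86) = -0.94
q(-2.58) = 8.37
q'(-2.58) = -7.80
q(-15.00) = 547.07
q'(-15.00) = -80.17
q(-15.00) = 547.07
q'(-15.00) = -80.17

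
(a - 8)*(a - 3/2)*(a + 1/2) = a^3 - 9*a^2 + 29*a/4 + 6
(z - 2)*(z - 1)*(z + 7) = z^3 + 4*z^2 - 19*z + 14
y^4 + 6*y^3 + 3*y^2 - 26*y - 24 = (y - 2)*(y + 1)*(y + 3)*(y + 4)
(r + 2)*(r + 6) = r^2 + 8*r + 12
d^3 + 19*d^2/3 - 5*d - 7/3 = (d - 1)*(d + 1/3)*(d + 7)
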